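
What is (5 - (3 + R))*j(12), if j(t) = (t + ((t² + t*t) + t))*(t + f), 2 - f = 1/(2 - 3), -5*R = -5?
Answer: 4680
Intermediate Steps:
R = 1 (R = -⅕*(-5) = 1)
f = 3 (f = 2 - 1/(2 - 3) = 2 - 1/(-1) = 2 - 1*(-1) = 2 + 1 = 3)
j(t) = (3 + t)*(2*t + 2*t²) (j(t) = (t + ((t² + t*t) + t))*(t + 3) = (t + ((t² + t²) + t))*(3 + t) = (t + (2*t² + t))*(3 + t) = (t + (t + 2*t²))*(3 + t) = (2*t + 2*t²)*(3 + t) = (3 + t)*(2*t + 2*t²))
(5 - (3 + R))*j(12) = (5 - (3 + 1))*(2*12*(3 + 12² + 4*12)) = (5 - 1*4)*(2*12*(3 + 144 + 48)) = (5 - 4)*(2*12*195) = 1*4680 = 4680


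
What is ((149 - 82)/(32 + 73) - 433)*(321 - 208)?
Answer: -5129974/105 ≈ -48857.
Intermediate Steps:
((149 - 82)/(32 + 73) - 433)*(321 - 208) = (67/105 - 433)*113 = -45398/105*113 = -5129974/105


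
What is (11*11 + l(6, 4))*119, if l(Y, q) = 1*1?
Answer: 14518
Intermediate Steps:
l(Y, q) = 1
(11*11 + l(6, 4))*119 = (11*11 + 1)*119 = (121 + 1)*119 = 122*119 = 14518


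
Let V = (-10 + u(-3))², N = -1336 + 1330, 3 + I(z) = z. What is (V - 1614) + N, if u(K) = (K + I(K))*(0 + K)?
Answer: -1331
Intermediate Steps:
I(z) = -3 + z
N = -6
u(K) = K*(-3 + 2*K) (u(K) = (K + (-3 + K))*(0 + K) = (-3 + 2*K)*K = K*(-3 + 2*K))
V = 289 (V = (-10 - 3*(-3 + 2*(-3)))² = (-10 - 3*(-3 - 6))² = (-10 - 3*(-9))² = (-10 + 27)² = 17² = 289)
(V - 1614) + N = (289 - 1614) - 6 = -1325 - 6 = -1331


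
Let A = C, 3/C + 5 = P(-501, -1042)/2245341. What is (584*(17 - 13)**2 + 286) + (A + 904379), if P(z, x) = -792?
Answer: 3420675523150/3742499 ≈ 9.1401e+5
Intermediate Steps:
C = -2245341/3742499 (C = 3/(-5 - 792/2245341) = 3/(-5 - 792*1/2245341) = 3/(-5 - 264/748447) = 3/(-3742499/748447) = 3*(-748447/3742499) = -2245341/3742499 ≈ -0.59996)
A = -2245341/3742499 ≈ -0.59996
(584*(17 - 13)**2 + 286) + (A + 904379) = (584*(17 - 13)**2 + 286) + (-2245341/3742499 + 904379) = (584*4**2 + 286) + 3384635257780/3742499 = (584*16 + 286) + 3384635257780/3742499 = (9344 + 286) + 3384635257780/3742499 = 9630 + 3384635257780/3742499 = 3420675523150/3742499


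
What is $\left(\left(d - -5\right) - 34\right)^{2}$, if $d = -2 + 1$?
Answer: $900$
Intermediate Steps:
$d = -1$
$\left(\left(d - -5\right) - 34\right)^{2} = \left(\left(-1 - -5\right) - 34\right)^{2} = \left(\left(-1 + 5\right) - 34\right)^{2} = \left(4 - 34\right)^{2} = \left(-30\right)^{2} = 900$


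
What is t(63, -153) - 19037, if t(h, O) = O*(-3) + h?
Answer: -18515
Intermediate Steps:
t(h, O) = h - 3*O (t(h, O) = -3*O + h = h - 3*O)
t(63, -153) - 19037 = (63 - 3*(-153)) - 19037 = (63 + 459) - 19037 = 522 - 19037 = -18515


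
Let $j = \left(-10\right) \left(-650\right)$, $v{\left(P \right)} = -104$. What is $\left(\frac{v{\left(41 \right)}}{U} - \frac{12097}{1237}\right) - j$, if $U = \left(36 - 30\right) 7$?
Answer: $- \frac{169168861}{25977} \approx -6512.3$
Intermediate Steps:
$U = 42$ ($U = 6 \cdot 7 = 42$)
$j = 6500$
$\left(\frac{v{\left(41 \right)}}{U} - \frac{12097}{1237}\right) - j = \left(- \frac{104}{42} - \frac{12097}{1237}\right) - 6500 = \left(\left(-104\right) \frac{1}{42} - \frac{12097}{1237}\right) - 6500 = \left(- \frac{52}{21} - \frac{12097}{1237}\right) - 6500 = - \frac{318361}{25977} - 6500 = - \frac{169168861}{25977}$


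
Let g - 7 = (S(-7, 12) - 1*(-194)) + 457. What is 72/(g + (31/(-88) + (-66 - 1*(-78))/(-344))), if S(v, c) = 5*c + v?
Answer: 272448/2688959 ≈ 0.10132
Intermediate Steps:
S(v, c) = v + 5*c
g = 711 (g = 7 + (((-7 + 5*12) - 1*(-194)) + 457) = 7 + (((-7 + 60) + 194) + 457) = 7 + ((53 + 194) + 457) = 7 + (247 + 457) = 7 + 704 = 711)
72/(g + (31/(-88) + (-66 - 1*(-78))/(-344))) = 72/(711 + (31/(-88) + (-66 - 1*(-78))/(-344))) = 72/(711 + (31*(-1/88) + (-66 + 78)*(-1/344))) = 72/(711 + (-31/88 + 12*(-1/344))) = 72/(711 + (-31/88 - 3/86)) = 72/(711 - 1465/3784) = 72/(2688959/3784) = (3784/2688959)*72 = 272448/2688959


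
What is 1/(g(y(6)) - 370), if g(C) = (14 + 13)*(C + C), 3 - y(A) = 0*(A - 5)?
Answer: -1/208 ≈ -0.0048077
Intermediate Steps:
y(A) = 3 (y(A) = 3 - 0*(A - 5) = 3 - 0*(-5 + A) = 3 - 1*0 = 3 + 0 = 3)
g(C) = 54*C (g(C) = 27*(2*C) = 54*C)
1/(g(y(6)) - 370) = 1/(54*3 - 370) = 1/(162 - 370) = 1/(-208) = -1/208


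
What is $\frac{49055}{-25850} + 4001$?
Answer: $\frac{20675359}{5170} \approx 3999.1$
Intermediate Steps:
$\frac{49055}{-25850} + 4001 = 49055 \left(- \frac{1}{25850}\right) + 4001 = - \frac{9811}{5170} + 4001 = \frac{20675359}{5170}$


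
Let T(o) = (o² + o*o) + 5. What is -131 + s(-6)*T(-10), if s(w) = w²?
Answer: 7249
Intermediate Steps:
T(o) = 5 + 2*o² (T(o) = (o² + o²) + 5 = 2*o² + 5 = 5 + 2*o²)
-131 + s(-6)*T(-10) = -131 + (-6)²*(5 + 2*(-10)²) = -131 + 36*(5 + 2*100) = -131 + 36*(5 + 200) = -131 + 36*205 = -131 + 7380 = 7249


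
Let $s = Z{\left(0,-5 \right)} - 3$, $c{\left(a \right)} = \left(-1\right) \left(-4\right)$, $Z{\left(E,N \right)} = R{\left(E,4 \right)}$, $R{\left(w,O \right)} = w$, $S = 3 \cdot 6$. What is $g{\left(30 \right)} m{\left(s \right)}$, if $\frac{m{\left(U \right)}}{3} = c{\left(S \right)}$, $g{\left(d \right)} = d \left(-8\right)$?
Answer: $-2880$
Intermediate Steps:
$S = 18$
$Z{\left(E,N \right)} = E$
$g{\left(d \right)} = - 8 d$
$c{\left(a \right)} = 4$
$s = -3$ ($s = 0 - 3 = -3$)
$m{\left(U \right)} = 12$ ($m{\left(U \right)} = 3 \cdot 4 = 12$)
$g{\left(30 \right)} m{\left(s \right)} = \left(-8\right) 30 \cdot 12 = \left(-240\right) 12 = -2880$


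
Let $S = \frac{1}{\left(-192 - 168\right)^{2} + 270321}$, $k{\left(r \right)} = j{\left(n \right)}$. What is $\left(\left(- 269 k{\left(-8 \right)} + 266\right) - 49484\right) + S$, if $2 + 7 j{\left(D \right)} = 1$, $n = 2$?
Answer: $- \frac{137675603690}{2799447} \approx -49180.0$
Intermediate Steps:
$j{\left(D \right)} = - \frac{1}{7}$ ($j{\left(D \right)} = - \frac{2}{7} + \frac{1}{7} \cdot 1 = - \frac{2}{7} + \frac{1}{7} = - \frac{1}{7}$)
$k{\left(r \right)} = - \frac{1}{7}$
$S = \frac{1}{399921}$ ($S = \frac{1}{\left(-360\right)^{2} + 270321} = \frac{1}{129600 + 270321} = \frac{1}{399921} \approx 2.5005 \cdot 10^{-6}$)
$\left(\left(- 269 k{\left(-8 \right)} + 266\right) - 49484\right) + S = \left(\left(\left(-269\right) \left(- \frac{1}{7}\right) + 266\right) - 49484\right) + \frac{1}{399921} = \left(\left(\frac{269}{7} + 266\right) - 49484\right) + \frac{1}{399921} = \left(\frac{2131}{7} - 49484\right) + \frac{1}{399921} = - \frac{344257}{7} + \frac{1}{399921} = - \frac{137675603690}{2799447}$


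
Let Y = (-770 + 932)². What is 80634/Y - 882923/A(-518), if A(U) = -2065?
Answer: 3889656737/9032310 ≈ 430.64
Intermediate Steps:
Y = 26244 (Y = 162² = 26244)
80634/Y - 882923/A(-518) = 80634/26244 - 882923/(-2065) = 80634*(1/26244) - 882923*(-1/2065) = 13439/4374 + 882923/2065 = 3889656737/9032310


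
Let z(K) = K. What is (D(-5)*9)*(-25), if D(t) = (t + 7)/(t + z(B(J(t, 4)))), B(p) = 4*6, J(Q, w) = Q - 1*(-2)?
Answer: -450/19 ≈ -23.684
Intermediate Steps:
J(Q, w) = 2 + Q (J(Q, w) = Q + 2 = 2 + Q)
B(p) = 24
D(t) = (7 + t)/(24 + t) (D(t) = (t + 7)/(t + 24) = (7 + t)/(24 + t))
(D(-5)*9)*(-25) = (((7 - 5)/(24 - 5))*9)*(-25) = ((2/19)*9)*(-25) = (18/19)*(-25) = -450/19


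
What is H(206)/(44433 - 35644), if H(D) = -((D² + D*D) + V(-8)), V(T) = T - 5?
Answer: -84859/8789 ≈ -9.6551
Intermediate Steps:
V(T) = -5 + T
H(D) = 13 - 2*D² (H(D) = -((D² + D*D) + (-5 - 8)) = -((D² + D²) - 13) = -(2*D² - 13) = -(-13 + 2*D²) = 13 - 2*D²)
H(206)/(44433 - 35644) = (13 - 2*206²)/(44433 - 35644) = (13 - 2*42436)/8789 = (13 - 84872)*(1/8789) = -84859*1/8789 = -84859/8789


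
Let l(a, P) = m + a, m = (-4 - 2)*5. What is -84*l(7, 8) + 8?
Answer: 1940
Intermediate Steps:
m = -30 (m = -6*5 = -30)
l(a, P) = -30 + a
-84*l(7, 8) + 8 = -84*(-30 + 7) + 8 = -84*(-23) + 8 = 1932 + 8 = 1940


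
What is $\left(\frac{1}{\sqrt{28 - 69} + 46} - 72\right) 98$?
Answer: $\frac{98 \left(- 72 \sqrt{41} + 3311 i\right)}{\sqrt{41} - 46 i} \approx -7053.9 - 0.29092 i$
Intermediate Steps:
$\left(\frac{1}{\sqrt{28 - 69} + 46} - 72\right) 98 = \left(\frac{1}{\sqrt{-41} + 46} - 72\right) 98 = \left(\frac{1}{i \sqrt{41} + 46} - 72\right) 98 = \left(\frac{1}{46 + i \sqrt{41}} - 72\right) 98 = \left(-72 + \frac{1}{46 + i \sqrt{41}}\right) 98 = -7056 + \frac{98}{46 + i \sqrt{41}}$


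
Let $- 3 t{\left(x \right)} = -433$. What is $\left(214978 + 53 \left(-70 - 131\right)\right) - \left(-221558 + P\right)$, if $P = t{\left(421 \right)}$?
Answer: $\frac{1277216}{3} \approx 4.2574 \cdot 10^{5}$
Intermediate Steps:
$t{\left(x \right)} = \frac{433}{3}$ ($t{\left(x \right)} = \left(- \frac{1}{3}\right) \left(-433\right) = \frac{433}{3}$)
$P = \frac{433}{3} \approx 144.33$
$\left(214978 + 53 \left(-70 - 131\right)\right) - \left(-221558 + P\right) = \left(214978 + 53 \left(-70 - 131\right)\right) - \left(-221558 + \frac{433}{3}\right) = \left(214978 + 53 \left(-201\right)\right) - - \frac{664241}{3} = \left(214978 - 10653\right) + \frac{664241}{3} = 204325 + \frac{664241}{3} = \frac{1277216}{3}$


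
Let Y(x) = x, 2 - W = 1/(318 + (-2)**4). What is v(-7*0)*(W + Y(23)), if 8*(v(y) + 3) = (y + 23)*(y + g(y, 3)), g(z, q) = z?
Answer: -25047/334 ≈ -74.991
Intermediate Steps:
W = 667/334 (W = 2 - 1/(318 + (-2)**4) = 2 - 1/(318 + 16) = 2 - 1/334 = 667/334 ≈ 1.9970)
v(y) = -3 + y*(23 + y)/4 (v(y) = -3 + ((y + 23)*(y + y))/8 = -3 + ((23 + y)*(2*y))/8 = -3 + (2*y*(23 + y))/8 = -3 + y*(23 + y)/4)
v(-7*0)*(W + Y(23)) = (-3 + (-7*0)**2/4 + 23*(-7*0)/4)*(667/334 + 23) = (-3 + (1/4)*0**2 + (23/4)*0)*(8349/334) = (-3 + (1/4)*0 + 0)*(8349/334) = (-3 + 0 + 0)*(8349/334) = -3*8349/334 = -25047/334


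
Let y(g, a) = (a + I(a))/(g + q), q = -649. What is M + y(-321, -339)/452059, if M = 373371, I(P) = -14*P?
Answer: 163722149257923/438497230 ≈ 3.7337e+5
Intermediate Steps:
y(g, a) = -13*a/(-649 + g) (y(g, a) = (a - 14*a)/(g - 649) = (-13*a)/(-649 + g) = -13*a/(-649 + g))
M + y(-321, -339)/452059 = 373371 - 13*(-339)/(-649 - 321)/452059 = 373371 - 13*(-339)/(-970)*(1/452059) = 373371 - 13*(-339)*(-1/970)*(1/452059) = 373371 - 4407/970*1/452059 = 373371 - 4407/438497230 = 163722149257923/438497230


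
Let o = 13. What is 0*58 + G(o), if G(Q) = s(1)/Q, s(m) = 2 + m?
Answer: 3/13 ≈ 0.23077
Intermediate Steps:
G(Q) = 3/Q (G(Q) = (2 + 1)/Q = 3/Q)
0*58 + G(o) = 0*58 + 3/13 = 0 + 3*(1/13) = 0 + 3/13 = 3/13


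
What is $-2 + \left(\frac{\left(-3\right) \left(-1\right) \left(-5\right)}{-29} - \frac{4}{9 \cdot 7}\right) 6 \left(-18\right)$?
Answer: $- \frac{10354}{203} \approx -51.005$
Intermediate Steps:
$-2 + \left(\frac{\left(-3\right) \left(-1\right) \left(-5\right)}{-29} - \frac{4}{9 \cdot 7}\right) 6 \left(-18\right) = -2 + \left(3 \left(-5\right) \left(- \frac{1}{29}\right) - \frac{4}{63}\right) \left(-108\right) = -2 + \left(\left(-15\right) \left(- \frac{1}{29}\right) - \frac{4}{63}\right) \left(-108\right) = -2 + \left(\frac{15}{29} - \frac{4}{63}\right) \left(-108\right) = -2 + \frac{829}{1827} \left(-108\right) = -2 - \frac{9948}{203} = - \frac{10354}{203}$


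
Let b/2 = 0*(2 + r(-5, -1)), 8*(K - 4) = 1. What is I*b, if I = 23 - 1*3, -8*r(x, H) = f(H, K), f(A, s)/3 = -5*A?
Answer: 0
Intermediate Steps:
K = 33/8 (K = 4 + (⅛)*1 = 4 + ⅛ = 33/8 ≈ 4.1250)
f(A, s) = -15*A (f(A, s) = 3*(-5*A) = -15*A)
r(x, H) = 15*H/8 (r(x, H) = -(-15)*H/8 = 15*H/8)
I = 20 (I = 23 - 3 = 20)
b = 0 (b = 2*(0*(2 + (15/8)*(-1))) = 2*(0*(2 - 15/8)) = 2*(0*(⅛)) = 2*0 = 0)
I*b = 20*0 = 0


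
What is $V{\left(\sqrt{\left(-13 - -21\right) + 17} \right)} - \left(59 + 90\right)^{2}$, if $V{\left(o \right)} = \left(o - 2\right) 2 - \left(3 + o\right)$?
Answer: $-22203$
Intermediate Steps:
$V{\left(o \right)} = -7 + o$ ($V{\left(o \right)} = \left(-2 + o\right) 2 - \left(3 + o\right) = \left(-4 + 2 o\right) - \left(3 + o\right) = -7 + o$)
$V{\left(\sqrt{\left(-13 - -21\right) + 17} \right)} - \left(59 + 90\right)^{2} = \left(-7 + \sqrt{\left(-13 - -21\right) + 17}\right) - \left(59 + 90\right)^{2} = \left(-7 + \sqrt{\left(-13 + 21\right) + 17}\right) - 149^{2} = \left(-7 + \sqrt{8 + 17}\right) - 22201 = \left(-7 + \sqrt{25}\right) - 22201 = \left(-7 + 5\right) - 22201 = -2 - 22201 = -22203$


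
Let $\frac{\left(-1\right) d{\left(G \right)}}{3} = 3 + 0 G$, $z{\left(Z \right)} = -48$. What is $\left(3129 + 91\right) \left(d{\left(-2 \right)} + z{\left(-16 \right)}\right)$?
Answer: $-183540$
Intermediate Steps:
$d{\left(G \right)} = -9$ ($d{\left(G \right)} = - 3 \left(3 + 0 G\right) = - 3 \left(3 + 0\right) = \left(-3\right) 3 = -9$)
$\left(3129 + 91\right) \left(d{\left(-2 \right)} + z{\left(-16 \right)}\right) = \left(3129 + 91\right) \left(-9 - 48\right) = 3220 \left(-57\right) = -183540$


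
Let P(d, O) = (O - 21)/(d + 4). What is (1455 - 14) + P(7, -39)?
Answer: 15791/11 ≈ 1435.5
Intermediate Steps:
P(d, O) = (-21 + O)/(4 + d)
(1455 - 14) + P(7, -39) = (1455 - 14) + (-21 - 39)/(4 + 7) = 1441 - 60/11 = 15791/11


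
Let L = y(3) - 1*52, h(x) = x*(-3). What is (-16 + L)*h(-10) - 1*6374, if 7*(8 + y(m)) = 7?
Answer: -8624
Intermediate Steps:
h(x) = -3*x
y(m) = -7 (y(m) = -8 + (1/7)*7 = -8 + 1 = -7)
L = -59 (L = -7 - 1*52 = -7 - 52 = -59)
(-16 + L)*h(-10) - 1*6374 = (-16 - 59)*(-3*(-10)) - 1*6374 = -75*30 - 6374 = -2250 - 6374 = -8624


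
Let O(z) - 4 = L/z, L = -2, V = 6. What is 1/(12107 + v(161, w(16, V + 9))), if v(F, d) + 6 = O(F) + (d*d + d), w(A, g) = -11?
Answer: 161/1966613 ≈ 8.1867e-5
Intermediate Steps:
O(z) = 4 - 2/z
v(F, d) = -2 + d + d² - 2/F (v(F, d) = -6 + ((4 - 2/F) + (d*d + d)) = -6 + ((4 - 2/F) + (d² + d)) = -6 + ((4 - 2/F) + (d + d²)) = -6 + (4 + d + d² - 2/F) = -2 + d + d² - 2/F)
1/(12107 + v(161, w(16, V + 9))) = 1/(12107 + (-2 - 11 + (-11)² - 2/161)) = 1/(12107 + (-2 - 11 + 121 - 2*1/161)) = 1/(12107 + (-2 - 11 + 121 - 2/161)) = 1/(12107 + 17386/161) = 1/(1966613/161) = 161/1966613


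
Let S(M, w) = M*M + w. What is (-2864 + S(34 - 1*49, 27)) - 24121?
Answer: -26733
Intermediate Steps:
S(M, w) = w + M² (S(M, w) = M² + w = w + M²)
(-2864 + S(34 - 1*49, 27)) - 24121 = (-2864 + (27 + (34 - 1*49)²)) - 24121 = (-2864 + (27 + (34 - 49)²)) - 24121 = (-2864 + (27 + (-15)²)) - 24121 = (-2864 + (27 + 225)) - 24121 = (-2864 + 252) - 24121 = -2612 - 24121 = -26733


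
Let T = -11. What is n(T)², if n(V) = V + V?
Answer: 484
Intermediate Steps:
n(V) = 2*V
n(T)² = (2*(-11))² = (-22)² = 484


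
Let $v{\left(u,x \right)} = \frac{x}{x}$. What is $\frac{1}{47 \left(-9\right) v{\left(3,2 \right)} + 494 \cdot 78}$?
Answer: $\frac{1}{38109} \approx 2.6241 \cdot 10^{-5}$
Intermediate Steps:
$v{\left(u,x \right)} = 1$
$\frac{1}{47 \left(-9\right) v{\left(3,2 \right)} + 494 \cdot 78} = \frac{1}{47 \left(-9\right) 1 + 494 \cdot 78} = \frac{1}{\left(-423\right) 1 + 38532} = \frac{1}{-423 + 38532} = \frac{1}{38109}$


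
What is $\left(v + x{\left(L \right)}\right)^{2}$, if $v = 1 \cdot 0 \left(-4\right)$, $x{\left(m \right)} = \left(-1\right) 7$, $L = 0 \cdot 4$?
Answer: $49$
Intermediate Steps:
$L = 0$
$x{\left(m \right)} = -7$
$v = 0$ ($v = 0 \left(-4\right) = 0$)
$\left(v + x{\left(L \right)}\right)^{2} = \left(0 - 7\right)^{2} = \left(-7\right)^{2} = 49$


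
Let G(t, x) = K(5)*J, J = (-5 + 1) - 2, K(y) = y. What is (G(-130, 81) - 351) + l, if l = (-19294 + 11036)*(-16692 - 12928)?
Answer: 244601579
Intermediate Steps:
J = -6 (J = -4 - 2 = -6)
G(t, x) = -30 (G(t, x) = 5*(-6) = -30)
l = 244601960 (l = -8258*(-29620) = 244601960)
(G(-130, 81) - 351) + l = (-30 - 351) + 244601960 = -381 + 244601960 = 244601579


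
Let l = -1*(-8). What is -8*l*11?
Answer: -704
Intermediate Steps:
l = 8
-8*l*11 = -8*8*11 = -64*11 = -704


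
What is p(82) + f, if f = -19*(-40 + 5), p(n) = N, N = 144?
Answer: 809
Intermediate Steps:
p(n) = 144
f = 665 (f = -19*(-35) = 665)
p(82) + f = 144 + 665 = 809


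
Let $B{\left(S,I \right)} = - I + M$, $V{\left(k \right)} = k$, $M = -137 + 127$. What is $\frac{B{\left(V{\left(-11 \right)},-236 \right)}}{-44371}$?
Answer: $- \frac{226}{44371} \approx -0.0050934$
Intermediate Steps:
$M = -10$
$B{\left(S,I \right)} = -10 - I$ ($B{\left(S,I \right)} = - I - 10 = -10 - I$)
$\frac{B{\left(V{\left(-11 \right)},-236 \right)}}{-44371} = \frac{-10 - -236}{-44371} = \left(-10 + 236\right) \left(- \frac{1}{44371}\right) = 226 \left(- \frac{1}{44371}\right) = - \frac{226}{44371}$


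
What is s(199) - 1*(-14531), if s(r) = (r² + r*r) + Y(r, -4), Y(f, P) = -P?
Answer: 93737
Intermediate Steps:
s(r) = 4 + 2*r² (s(r) = (r² + r*r) - 1*(-4) = (r² + r²) + 4 = 2*r² + 4 = 4 + 2*r²)
s(199) - 1*(-14531) = (4 + 2*199²) - 1*(-14531) = (4 + 2*39601) + 14531 = (4 + 79202) + 14531 = 79206 + 14531 = 93737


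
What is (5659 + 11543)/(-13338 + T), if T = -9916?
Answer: -8601/11627 ≈ -0.73974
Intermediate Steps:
(5659 + 11543)/(-13338 + T) = (5659 + 11543)/(-13338 - 9916) = 17202/(-23254) = 17202*(-1/23254) = -8601/11627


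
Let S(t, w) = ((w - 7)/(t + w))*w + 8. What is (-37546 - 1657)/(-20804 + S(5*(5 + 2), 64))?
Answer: 1293699/685052 ≈ 1.8885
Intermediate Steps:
S(t, w) = 8 + w*(-7 + w)/(t + w) (S(t, w) = ((-7 + w)/(t + w))*w + 8 = w*(-7 + w)/(t + w) + 8 = 8 + w*(-7 + w)/(t + w))
(-37546 - 1657)/(-20804 + S(5*(5 + 2), 64)) = (-37546 - 1657)/(-20804 + (64 + 64² + 8*(5*(5 + 2)))/(5*(5 + 2) + 64)) = -39203/(-20804 + (64 + 4096 + 8*(5*7))/(5*7 + 64)) = -39203/(-20804 + (64 + 4096 + 8*35)/(35 + 64)) = -39203/(-20804 + (64 + 4096 + 280)/99) = -39203/(-20804 + (1/99)*4440) = -39203/(-20804 + 1480/33) = -39203/(-685052/33) = -39203*(-33/685052) = 1293699/685052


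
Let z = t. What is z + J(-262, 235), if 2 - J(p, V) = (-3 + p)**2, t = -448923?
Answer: -519146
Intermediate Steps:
J(p, V) = 2 - (-3 + p)**2
z = -448923
z + J(-262, 235) = -448923 + (2 - (-3 - 262)**2) = -448923 + (2 - 1*(-265)**2) = -448923 + (2 - 1*70225) = -448923 + (2 - 70225) = -448923 - 70223 = -519146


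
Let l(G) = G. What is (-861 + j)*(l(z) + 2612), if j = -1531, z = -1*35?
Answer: -6164184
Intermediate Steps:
z = -35
(-861 + j)*(l(z) + 2612) = (-861 - 1531)*(-35 + 2612) = -2392*2577 = -6164184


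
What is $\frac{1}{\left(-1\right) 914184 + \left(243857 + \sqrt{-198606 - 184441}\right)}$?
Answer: $- \frac{95761}{64191238568} - \frac{i \sqrt{383047}}{449338669976} \approx -1.4918 \cdot 10^{-6} - 1.3774 \cdot 10^{-9} i$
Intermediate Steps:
$\frac{1}{\left(-1\right) 914184 + \left(243857 + \sqrt{-198606 - 184441}\right)} = \frac{1}{-914184 + \left(243857 + \sqrt{-383047}\right)} = \frac{1}{-914184 + \left(243857 + i \sqrt{383047}\right)} = \frac{1}{-670327 + i \sqrt{383047}}$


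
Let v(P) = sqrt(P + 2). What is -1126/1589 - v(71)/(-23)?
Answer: -1126/1589 + sqrt(73)/23 ≈ -0.33714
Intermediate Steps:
v(P) = sqrt(2 + P)
-1126/1589 - v(71)/(-23) = -1126/1589 - sqrt(2 + 71)/(-23) = -1126*1/1589 - sqrt(73)*(-1/23) = -1126/1589 + sqrt(73)/23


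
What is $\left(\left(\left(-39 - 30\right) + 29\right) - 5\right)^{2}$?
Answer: $2025$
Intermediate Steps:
$\left(\left(\left(-39 - 30\right) + 29\right) - 5\right)^{2} = \left(\left(-69 + 29\right) - 5\right)^{2} = \left(-40 - 5\right)^{2} = \left(-45\right)^{2} = 2025$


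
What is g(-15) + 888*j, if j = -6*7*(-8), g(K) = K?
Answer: 298353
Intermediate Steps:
j = 336 (j = -42*(-8) = 336)
g(-15) + 888*j = -15 + 888*336 = -15 + 298368 = 298353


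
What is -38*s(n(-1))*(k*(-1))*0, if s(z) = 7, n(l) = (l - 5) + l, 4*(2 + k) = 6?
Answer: 0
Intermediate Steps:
k = -½ (k = -2 + (¼)*6 = -2 + 3/2 = -½ ≈ -0.50000)
n(l) = -5 + 2*l (n(l) = (-5 + l) + l = -5 + 2*l)
-38*s(n(-1))*(k*(-1))*0 = -38*7*-½*(-1)*0 = -266*(½)*0 = -266*0 = -1*0 = 0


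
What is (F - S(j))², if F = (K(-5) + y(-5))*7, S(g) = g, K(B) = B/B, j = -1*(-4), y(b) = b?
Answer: 1024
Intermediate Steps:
j = 4
K(B) = 1
F = -28 (F = (1 - 5)*7 = -4*7 = -28)
(F - S(j))² = (-28 - 1*4)² = (-28 - 4)² = (-32)² = 1024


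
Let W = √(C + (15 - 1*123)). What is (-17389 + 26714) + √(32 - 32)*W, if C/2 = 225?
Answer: 9325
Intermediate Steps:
C = 450 (C = 2*225 = 450)
W = 3*√38 (W = √(450 + (15 - 1*123)) = √(450 + (15 - 123)) = √(450 - 108) = √342 = 3*√38 ≈ 18.493)
(-17389 + 26714) + √(32 - 32)*W = (-17389 + 26714) + √(32 - 32)*(3*√38) = 9325 + √0*(3*√38) = 9325 + 0*(3*√38) = 9325 + 0 = 9325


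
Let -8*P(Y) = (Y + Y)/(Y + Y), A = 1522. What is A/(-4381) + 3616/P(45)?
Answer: -126735090/4381 ≈ -28928.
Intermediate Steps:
P(Y) = -⅛ (P(Y) = -(Y + Y)/(8*(Y + Y)) = -2*Y/(8*(2*Y)) = -2*Y*1/(2*Y)/8 = -⅛*1 = -⅛)
A/(-4381) + 3616/P(45) = 1522/(-4381) + 3616/(-⅛) = 1522*(-1/4381) + 3616*(-8) = -1522/4381 - 28928 = -126735090/4381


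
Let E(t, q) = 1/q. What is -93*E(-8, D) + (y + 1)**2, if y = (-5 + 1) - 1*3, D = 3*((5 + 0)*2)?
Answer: 329/10 ≈ 32.900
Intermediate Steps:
D = 30 (D = 3*(5*2) = 3*10 = 30)
y = -7 (y = -4 - 3 = -7)
-93*E(-8, D) + (y + 1)**2 = -93/30 + (-7 + 1)**2 = -93*1/30 + (-6)**2 = -31/10 + 36 = 329/10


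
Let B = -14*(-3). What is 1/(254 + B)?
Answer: 1/296 ≈ 0.0033784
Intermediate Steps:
B = 42
1/(254 + B) = 1/(254 + 42) = 1/296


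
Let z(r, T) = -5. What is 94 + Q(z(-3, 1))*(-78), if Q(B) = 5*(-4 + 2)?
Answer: 874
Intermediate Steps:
Q(B) = -10 (Q(B) = 5*(-2) = -10)
94 + Q(z(-3, 1))*(-78) = 94 - 10*(-78) = 94 + 780 = 874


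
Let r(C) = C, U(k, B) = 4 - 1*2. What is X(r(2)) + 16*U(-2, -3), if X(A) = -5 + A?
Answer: 29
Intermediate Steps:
U(k, B) = 2 (U(k, B) = 4 - 2 = 2)
X(r(2)) + 16*U(-2, -3) = (-5 + 2) + 16*2 = -3 + 32 = 29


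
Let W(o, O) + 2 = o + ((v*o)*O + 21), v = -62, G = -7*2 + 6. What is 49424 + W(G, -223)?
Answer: -61173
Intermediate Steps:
G = -8 (G = -14 + 6 = -8)
W(o, O) = 19 + o - 62*O*o (W(o, O) = -2 + (o + ((-62*o)*O + 21)) = -2 + (o + (-62*O*o + 21)) = -2 + (o + (21 - 62*O*o)) = -2 + (21 + o - 62*O*o) = 19 + o - 62*O*o)
49424 + W(G, -223) = 49424 + (19 - 8 - 62*(-223)*(-8)) = 49424 + (19 - 8 - 110608) = 49424 - 110597 = -61173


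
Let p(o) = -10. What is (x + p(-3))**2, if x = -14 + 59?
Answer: 1225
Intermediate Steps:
x = 45
(x + p(-3))**2 = (45 - 10)**2 = 35**2 = 1225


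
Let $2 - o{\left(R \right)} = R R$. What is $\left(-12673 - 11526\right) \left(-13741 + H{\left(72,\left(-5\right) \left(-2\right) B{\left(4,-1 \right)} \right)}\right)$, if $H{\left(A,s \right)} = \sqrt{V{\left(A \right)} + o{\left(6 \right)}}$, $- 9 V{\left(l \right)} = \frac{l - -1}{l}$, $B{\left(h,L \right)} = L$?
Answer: $332518459 - \frac{24199 i \sqrt{44210}}{36} \approx 3.3252 \cdot 10^{8} - 1.4134 \cdot 10^{5} i$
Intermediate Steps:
$V{\left(l \right)} = - \frac{1 + l}{9 l}$ ($V{\left(l \right)} = - \frac{\left(l - -1\right) \frac{1}{l}}{9} = - \frac{\left(l + 1\right) \frac{1}{l}}{9} = - \frac{\left(1 + l\right) \frac{1}{l}}{9} = - \frac{\frac{1}{l} \left(1 + l\right)}{9} = - \frac{1 + l}{9 l}$)
$o{\left(R \right)} = 2 - R^{2}$ ($o{\left(R \right)} = 2 - R R = 2 - R^{2}$)
$H{\left(A,s \right)} = \sqrt{-34 + \frac{-1 - A}{9 A}}$ ($H{\left(A,s \right)} = \sqrt{\frac{-1 - A}{9 A} + \left(2 - 6^{2}\right)} = \sqrt{\frac{-1 - A}{9 A} + \left(2 - 36\right)} = \sqrt{\frac{-1 - A}{9 A} - 34} = \sqrt{-34 + \frac{-1 - A}{9 A}}$)
$\left(-12673 - 11526\right) \left(-13741 + H{\left(72,\left(-5\right) \left(-2\right) B{\left(4,-1 \right)} \right)}\right) = \left(-12673 - 11526\right) \left(-13741 + \frac{\sqrt{-307 - \frac{1}{72}}}{3}\right) = - 24199 \left(-13741 + \frac{\sqrt{-307 - \frac{1}{72}}}{3}\right) = - 24199 \left(-13741 + \frac{\sqrt{- \frac{22105}{72}}}{3}\right) = - 24199 \left(-13741 + \frac{\frac{1}{12} i \sqrt{44210}}{3}\right) = - 24199 \left(-13741 + \frac{i \sqrt{44210}}{36}\right) = 332518459 - \frac{24199 i \sqrt{44210}}{36}$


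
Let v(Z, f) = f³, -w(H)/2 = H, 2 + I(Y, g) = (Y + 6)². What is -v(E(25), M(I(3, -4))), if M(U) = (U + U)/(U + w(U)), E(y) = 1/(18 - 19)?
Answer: 8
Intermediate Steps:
I(Y, g) = -2 + (6 + Y)² (I(Y, g) = -2 + (Y + 6)² = -2 + (6 + Y)²)
w(H) = -2*H
E(y) = -1 (E(y) = 1/(-1) = -1)
M(U) = -2 (M(U) = (U + U)/(U - 2*U) = (2*U)/((-U)) = (2*U)*(-1/U) = -2)
-v(E(25), M(I(3, -4))) = -1*(-2)³ = -1*(-8) = 8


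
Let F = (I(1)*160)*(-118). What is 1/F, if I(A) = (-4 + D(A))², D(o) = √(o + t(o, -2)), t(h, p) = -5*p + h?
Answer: -7/75520 - √3/18880 ≈ -0.00018443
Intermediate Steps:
t(h, p) = h - 5*p
D(o) = √(10 + 2*o) (D(o) = √(o + (o - 5*(-2))) = √(o + (o + 10)) = √(o + (10 + o)) = √(10 + 2*o))
I(A) = (-4 + √(10 + 2*A))²
F = -18880*(-4 + 2*√3)² (F = ((-4 + √2*√(5 + 1))²*160)*(-118) = ((-4 + √2*√6)²*160)*(-118) = ((-4 + 2*√3)²*160)*(-118) = (160*(-4 + 2*√3)²)*(-118) = -18880*(-4 + 2*√3)² ≈ -5422.1)
1/F = 1/(-528640 + 302080*√3)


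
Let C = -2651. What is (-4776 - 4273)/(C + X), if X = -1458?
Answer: 9049/4109 ≈ 2.2022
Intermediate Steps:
(-4776 - 4273)/(C + X) = (-4776 - 4273)/(-2651 - 1458) = -9049/(-4109) = -9049*(-1/4109) = 9049/4109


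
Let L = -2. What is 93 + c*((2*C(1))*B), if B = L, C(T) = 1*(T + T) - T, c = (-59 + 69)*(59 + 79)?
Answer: -5427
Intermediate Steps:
c = 1380 (c = 10*138 = 1380)
C(T) = T (C(T) = 1*(2*T) - T = 2*T - T = T)
B = -2
93 + c*((2*C(1))*B) = 93 + 1380*((2*1)*(-2)) = 93 + 1380*(2*(-2)) = 93 + 1380*(-4) = 93 - 5520 = -5427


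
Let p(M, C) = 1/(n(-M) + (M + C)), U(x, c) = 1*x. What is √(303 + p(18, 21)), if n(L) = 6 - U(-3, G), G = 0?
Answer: √43635/12 ≈ 17.408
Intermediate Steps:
U(x, c) = x
n(L) = 9 (n(L) = 6 - 1*(-3) = 6 + 3 = 9)
p(M, C) = 1/(9 + C + M) (p(M, C) = 1/(9 + (M + C)) = 1/(9 + (C + M)) = 1/(9 + C + M))
√(303 + p(18, 21)) = √(303 + 1/(9 + 21 + 18)) = √(303 + 1/48) = √(14545/48) = √43635/12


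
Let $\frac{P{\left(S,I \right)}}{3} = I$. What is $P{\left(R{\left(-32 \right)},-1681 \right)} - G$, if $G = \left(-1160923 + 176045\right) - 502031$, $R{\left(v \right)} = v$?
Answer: $1481866$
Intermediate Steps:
$P{\left(S,I \right)} = 3 I$
$G = -1486909$ ($G = -984878 - 502031 = -1486909$)
$P{\left(R{\left(-32 \right)},-1681 \right)} - G = 3 \left(-1681\right) - -1486909 = -5043 + 1486909 = 1481866$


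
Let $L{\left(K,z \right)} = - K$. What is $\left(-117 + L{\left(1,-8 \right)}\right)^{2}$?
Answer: $13924$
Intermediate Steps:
$\left(-117 + L{\left(1,-8 \right)}\right)^{2} = \left(-117 - 1\right)^{2} = \left(-118\right)^{2} = 13924$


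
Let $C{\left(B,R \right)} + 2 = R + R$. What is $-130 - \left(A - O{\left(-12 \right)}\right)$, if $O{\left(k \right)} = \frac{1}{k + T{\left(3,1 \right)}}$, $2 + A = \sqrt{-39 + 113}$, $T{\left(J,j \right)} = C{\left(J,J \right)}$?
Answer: $- \frac{1025}{8} - \sqrt{74} \approx -136.73$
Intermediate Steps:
$C{\left(B,R \right)} = -2 + 2 R$ ($C{\left(B,R \right)} = -2 + \left(R + R\right) = -2 + 2 R$)
$T{\left(J,j \right)} = -2 + 2 J$
$A = -2 + \sqrt{74}$ ($A = -2 + \sqrt{-39 + 113} = -2 + \sqrt{74} \approx 6.6023$)
$O{\left(k \right)} = \frac{1}{4 + k}$ ($O{\left(k \right)} = \frac{1}{k + \left(-2 + 2 \cdot 3\right)} = \frac{1}{k + \left(-2 + 6\right)} = \frac{1}{k + 4} = \frac{1}{4 + k}$)
$-130 - \left(A - O{\left(-12 \right)}\right) = -130 - \left(-2 + \sqrt{74} - \frac{1}{4 - 12}\right) = -130 + \left(\frac{1}{-8} + \left(2 - \sqrt{74}\right)\right) = -130 + \left(- \frac{1}{8} + \left(2 - \sqrt{74}\right)\right) = -130 + \left(\frac{15}{8} - \sqrt{74}\right) = - \frac{1025}{8} - \sqrt{74}$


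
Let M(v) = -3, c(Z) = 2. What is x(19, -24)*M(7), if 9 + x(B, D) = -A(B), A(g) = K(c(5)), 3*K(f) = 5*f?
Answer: 37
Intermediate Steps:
K(f) = 5*f/3 (K(f) = (5*f)/3 = 5*f/3)
A(g) = 10/3 (A(g) = (5/3)*2 = 10/3)
x(B, D) = -37/3 (x(B, D) = -9 - 1*10/3 = -9 - 10/3 = -37/3)
x(19, -24)*M(7) = -37/3*(-3) = 37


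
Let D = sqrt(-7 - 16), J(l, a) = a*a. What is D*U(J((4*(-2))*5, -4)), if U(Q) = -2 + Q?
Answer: 14*I*sqrt(23) ≈ 67.142*I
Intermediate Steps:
J(l, a) = a**2
D = I*sqrt(23) (D = sqrt(-23) = I*sqrt(23) ≈ 4.7958*I)
D*U(J((4*(-2))*5, -4)) = (I*sqrt(23))*(-2 + (-4)**2) = (I*sqrt(23))*(-2 + 16) = (I*sqrt(23))*14 = 14*I*sqrt(23)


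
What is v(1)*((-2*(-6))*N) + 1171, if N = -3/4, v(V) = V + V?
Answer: 1153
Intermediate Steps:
v(V) = 2*V
N = -¾ (N = (¼)*(-3) = -¾ ≈ -0.75000)
v(1)*((-2*(-6))*N) + 1171 = (2*1)*(-2*(-6)*(-¾)) + 1171 = 2*(12*(-¾)) + 1171 = 2*(-9) + 1171 = -18 + 1171 = 1153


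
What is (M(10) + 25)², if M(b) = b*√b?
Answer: 1625 + 500*√10 ≈ 3206.1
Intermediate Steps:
M(b) = b^(3/2)
(M(10) + 25)² = (10^(3/2) + 25)² = (10*√10 + 25)² = (25 + 10*√10)²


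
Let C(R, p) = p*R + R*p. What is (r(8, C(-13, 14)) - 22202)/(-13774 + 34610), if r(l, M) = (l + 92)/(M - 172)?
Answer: -2975093/2792024 ≈ -1.0656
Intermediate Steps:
C(R, p) = 2*R*p (C(R, p) = R*p + R*p = 2*R*p)
r(l, M) = (92 + l)/(-172 + M)
(r(8, C(-13, 14)) - 22202)/(-13774 + 34610) = ((92 + 8)/(-172 + 2*(-13)*14) - 22202)/(-13774 + 34610) = (100/(-172 - 364) - 22202)/20836 = (100/(-536) - 22202)*(1/20836) = (-1/536*100 - 22202)*(1/20836) = (-25/134 - 22202)*(1/20836) = -2975093/134*1/20836 = -2975093/2792024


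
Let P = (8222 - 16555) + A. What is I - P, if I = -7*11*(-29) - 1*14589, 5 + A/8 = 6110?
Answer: -52863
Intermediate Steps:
A = 48840 (A = -40 + 8*6110 = -40 + 48880 = 48840)
I = -12356 (I = -77*(-29) - 14589 = 2233 - 14589 = -12356)
P = 40507 (P = (8222 - 16555) + 48840 = -8333 + 48840 = 40507)
I - P = -12356 - 1*40507 = -12356 - 40507 = -52863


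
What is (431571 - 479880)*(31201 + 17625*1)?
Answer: -2358735234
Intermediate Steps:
(431571 - 479880)*(31201 + 17625*1) = -48309*(31201 + 17625) = -48309*48826 = -2358735234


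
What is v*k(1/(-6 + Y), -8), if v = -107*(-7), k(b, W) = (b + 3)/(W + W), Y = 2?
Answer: -8239/64 ≈ -128.73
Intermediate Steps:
k(b, W) = (3 + b)/(2*W) (k(b, W) = (3 + b)/((2*W)) = (3 + b)*(1/(2*W)) = (3 + b)/(2*W))
v = 749
v*k(1/(-6 + Y), -8) = 749*((1/2)*(3 + 1/(-6 + 2))/(-8)) = 749*((1/2)*(-1/8)*(3 + 1/(-4))) = 749*((1/2)*(-1/8)*(3 - 1/4)) = 749*((1/2)*(-1/8)*(11/4)) = 749*(-11/64) = -8239/64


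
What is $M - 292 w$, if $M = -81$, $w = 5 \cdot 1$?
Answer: $-1541$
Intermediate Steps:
$w = 5$
$M - 292 w = -81 - 1460 = -1541$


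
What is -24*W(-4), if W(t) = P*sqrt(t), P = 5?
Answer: -240*I ≈ -240.0*I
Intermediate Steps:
W(t) = 5*sqrt(t)
-24*W(-4) = -120*sqrt(-4) = -120*2*I = -240*I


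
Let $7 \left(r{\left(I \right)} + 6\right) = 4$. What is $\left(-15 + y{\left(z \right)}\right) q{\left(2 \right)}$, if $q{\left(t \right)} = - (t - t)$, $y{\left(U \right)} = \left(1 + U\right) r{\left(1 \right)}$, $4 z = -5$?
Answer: $0$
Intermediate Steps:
$r{\left(I \right)} = - \frac{38}{7}$ ($r{\left(I \right)} = -6 + \frac{1}{7} \cdot 4 = -6 + \frac{4}{7} = - \frac{38}{7}$)
$z = - \frac{5}{4}$ ($z = \frac{1}{4} \left(-5\right) = - \frac{5}{4} \approx -1.25$)
$y{\left(U \right)} = - \frac{38}{7} - \frac{38 U}{7}$ ($y{\left(U \right)} = \left(1 + U\right) \left(- \frac{38}{7}\right) = - \frac{38}{7} - \frac{38 U}{7}$)
$q{\left(t \right)} = 0$ ($q{\left(t \right)} = \left(-1\right) 0 = 0$)
$\left(-15 + y{\left(z \right)}\right) q{\left(2 \right)} = \left(-15 - - \frac{19}{14}\right) 0 = \left(-15 + \left(- \frac{38}{7} + \frac{95}{14}\right)\right) 0 = \left(-15 + \frac{19}{14}\right) 0 = \left(- \frac{191}{14}\right) 0 = 0$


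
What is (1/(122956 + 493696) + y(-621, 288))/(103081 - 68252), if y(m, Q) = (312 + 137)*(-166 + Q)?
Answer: 33778963257/21477372508 ≈ 1.5728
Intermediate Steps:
y(m, Q) = -74534 + 449*Q (y(m, Q) = 449*(-166 + Q) = -74534 + 449*Q)
(1/(122956 + 493696) + y(-621, 288))/(103081 - 68252) = (1/(122956 + 493696) + (-74534 + 449*288))/(103081 - 68252) = (1/616652 + (-74534 + 129312))/34829 = (1/616652 + 54778)*(1/34829) = (33778963257/616652)*(1/34829) = 33778963257/21477372508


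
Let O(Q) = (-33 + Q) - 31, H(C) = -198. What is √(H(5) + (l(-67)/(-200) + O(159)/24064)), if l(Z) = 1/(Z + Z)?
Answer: I*√50262227987358/503840 ≈ 14.071*I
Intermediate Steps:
O(Q) = -64 + Q
l(Z) = 1/(2*Z)
√(H(5) + (l(-67)/(-200) + O(159)/24064)) = √(-198 + (((½)/(-67))/(-200) + (-64 + 159)/24064)) = √(-198 + (((½)*(-1/67))*(-1/200) + 95*(1/24064))) = √(-198 + (-1/134*(-1/200) + 95/24064)) = √(-198 + (1/26800 + 95/24064)) = √(-198 + 160629/40307200) = √(-7980664971/40307200) = I*√50262227987358/503840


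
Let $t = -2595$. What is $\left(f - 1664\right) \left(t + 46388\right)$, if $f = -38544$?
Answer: $-1760828944$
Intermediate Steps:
$\left(f - 1664\right) \left(t + 46388\right) = \left(-38544 - 1664\right) \left(-2595 + 46388\right) = \left(-40208\right) 43793 = -1760828944$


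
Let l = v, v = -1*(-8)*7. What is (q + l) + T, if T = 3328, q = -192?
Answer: 3192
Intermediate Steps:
v = 56 (v = 8*7 = 56)
l = 56
(q + l) + T = (-192 + 56) + 3328 = -136 + 3328 = 3192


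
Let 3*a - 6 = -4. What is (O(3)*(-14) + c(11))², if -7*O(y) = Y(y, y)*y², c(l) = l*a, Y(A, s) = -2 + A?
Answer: 5776/9 ≈ 641.78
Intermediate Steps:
a = ⅔ (a = 2 + (⅓)*(-4) = 2 - 4/3 = ⅔ ≈ 0.66667)
c(l) = 2*l/3 (c(l) = l*(⅔) = 2*l/3)
O(y) = -y²*(-2 + y)/7 (O(y) = -(-2 + y)*y²/7 = -y²*(-2 + y)/7)
(O(3)*(-14) + c(11))² = (((⅐)*3²*(2 - 1*3))*(-14) + (⅔)*11)² = (((⅐)*9*(2 - 3))*(-14) + 22/3)² = (((⅐)*9*(-1))*(-14) + 22/3)² = (-9/7*(-14) + 22/3)² = (18 + 22/3)² = (76/3)² = 5776/9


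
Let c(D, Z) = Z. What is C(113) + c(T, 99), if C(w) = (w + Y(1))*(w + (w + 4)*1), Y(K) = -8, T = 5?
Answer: 24249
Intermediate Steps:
C(w) = (-8 + w)*(4 + 2*w) (C(w) = (w - 8)*(w + (w + 4)*1) = (-8 + w)*(w + (4 + w)*1) = (-8 + w)*(w + (4 + w)) = (-8 + w)*(4 + 2*w))
C(113) + c(T, 99) = (-32 - 12*113 + 2*113²) + 99 = (-32 - 1356 + 2*12769) + 99 = (-32 - 1356 + 25538) + 99 = 24150 + 99 = 24249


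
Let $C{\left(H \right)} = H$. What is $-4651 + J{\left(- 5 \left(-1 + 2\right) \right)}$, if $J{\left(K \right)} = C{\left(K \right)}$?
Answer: $-4656$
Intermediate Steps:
$J{\left(K \right)} = K$
$-4651 + J{\left(- 5 \left(-1 + 2\right) \right)} = -4651 - 5 \left(-1 + 2\right) = -4651 - 5 = -4656$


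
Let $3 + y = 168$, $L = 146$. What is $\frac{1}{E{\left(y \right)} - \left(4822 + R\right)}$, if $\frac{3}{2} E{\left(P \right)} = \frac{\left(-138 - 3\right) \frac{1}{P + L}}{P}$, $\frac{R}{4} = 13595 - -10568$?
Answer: $- \frac{51315}{5207138404} \approx -9.8547 \cdot 10^{-6}$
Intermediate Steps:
$y = 165$ ($y = -3 + 168 = 165$)
$R = 96652$ ($R = 4 \left(13595 - -10568\right) = 4 \left(13595 + 10568\right) = 4 \cdot 24163 = 96652$)
$E{\left(P \right)} = - \frac{94}{P \left(146 + P\right)}$ ($E{\left(P \right)} = \frac{2 \frac{\left(-138 - 3\right) \frac{1}{P + 146}}{P}}{3} = \frac{2 \frac{\left(-141\right) \frac{1}{146 + P}}{P}}{3} = \frac{2 \left(- \frac{141}{P \left(146 + P\right)}\right)}{3} = - \frac{94}{P \left(146 + P\right)}$)
$\frac{1}{E{\left(y \right)} - \left(4822 + R\right)} = \frac{1}{- \frac{94}{165 \left(146 + 165\right)} - 101474} = \frac{1}{\left(-94\right) \frac{1}{165} \cdot \frac{1}{311} - 101474} = \frac{1}{- \frac{94}{51315} - 101474} = \frac{1}{- \frac{5207138404}{51315}} = - \frac{51315}{5207138404}$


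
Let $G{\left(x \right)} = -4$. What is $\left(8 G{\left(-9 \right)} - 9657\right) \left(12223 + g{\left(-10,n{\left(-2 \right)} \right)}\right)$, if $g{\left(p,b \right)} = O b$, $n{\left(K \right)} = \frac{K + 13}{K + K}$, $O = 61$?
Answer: $- \frac{467213269}{4} \approx -1.168 \cdot 10^{8}$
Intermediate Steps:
$n{\left(K \right)} = \frac{13 + K}{2 K}$
$g{\left(p,b \right)} = 61 b$
$\left(8 G{\left(-9 \right)} - 9657\right) \left(12223 + g{\left(-10,n{\left(-2 \right)} \right)}\right) = \left(8 \left(-4\right) - 9657\right) \left(12223 + 61 \frac{13 - 2}{2 \left(-2\right)}\right) = \left(-32 - 9657\right) \left(12223 + 61 \cdot \frac{1}{2} \left(- \frac{1}{2}\right) 11\right) = - 9689 \left(12223 + 61 \left(- \frac{11}{4}\right)\right) = - 9689 \left(12223 - \frac{671}{4}\right) = \left(-9689\right) \frac{48221}{4} = - \frac{467213269}{4}$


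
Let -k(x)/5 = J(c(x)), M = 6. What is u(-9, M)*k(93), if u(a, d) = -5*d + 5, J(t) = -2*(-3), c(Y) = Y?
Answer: 750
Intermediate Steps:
J(t) = 6
k(x) = -30 (k(x) = -5*6 = -30)
u(a, d) = 5 - 5*d
u(-9, M)*k(93) = (5 - 5*6)*(-30) = (5 - 30)*(-30) = -25*(-30) = 750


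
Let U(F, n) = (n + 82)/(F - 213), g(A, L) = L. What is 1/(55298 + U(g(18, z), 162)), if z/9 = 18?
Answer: 51/2819954 ≈ 1.8085e-5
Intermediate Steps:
z = 162 (z = 9*18 = 162)
U(F, n) = (82 + n)/(-213 + F)
1/(55298 + U(g(18, z), 162)) = 1/(55298 + (82 + 162)/(-213 + 162)) = 1/(55298 + 244/(-51)) = 1/(55298 - 1/51*244) = 1/(55298 - 244/51) = 1/(2819954/51) = 51/2819954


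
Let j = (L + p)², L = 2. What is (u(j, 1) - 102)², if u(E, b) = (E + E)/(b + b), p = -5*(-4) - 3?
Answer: 67081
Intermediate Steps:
p = 17 (p = 20 - 3 = 17)
j = 361 (j = (2 + 17)² = 19² = 361)
u(E, b) = E/b (u(E, b) = (2*E)/((2*b)) = (2*E)*(1/(2*b)) = E/b)
(u(j, 1) - 102)² = (361/1 - 102)² = (361*1 - 102)² = (361 - 102)² = 259² = 67081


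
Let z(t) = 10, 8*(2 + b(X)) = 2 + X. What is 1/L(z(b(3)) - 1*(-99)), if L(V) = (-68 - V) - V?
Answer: -1/286 ≈ -0.0034965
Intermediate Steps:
b(X) = -7/4 + X/8 (b(X) = -2 + (2 + X)/8 = -2 + (¼ + X/8) = -7/4 + X/8)
L(V) = -68 - 2*V
1/L(z(b(3)) - 1*(-99)) = 1/(-68 - 2*(10 - 1*(-99))) = 1/(-68 - 2*(10 + 99)) = 1/(-68 - 2*109) = 1/(-68 - 218) = 1/(-286) = -1/286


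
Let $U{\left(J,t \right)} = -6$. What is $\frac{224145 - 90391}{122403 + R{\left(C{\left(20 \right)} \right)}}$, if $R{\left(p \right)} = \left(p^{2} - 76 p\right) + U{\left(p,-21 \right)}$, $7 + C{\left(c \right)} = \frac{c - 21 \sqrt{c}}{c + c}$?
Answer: $\frac{11693191992480}{10747659136369} - \frac{26665197440 \sqrt{5}}{32242977409107} \approx 1.0861$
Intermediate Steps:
$C{\left(c \right)} = -7 + \frac{c - 21 \sqrt{c}}{2 c}$ ($C{\left(c \right)} = -7 + \frac{c - 21 \sqrt{c}}{c + c} = -7 + \frac{c - 21 \sqrt{c}}{2 c}$)
$R{\left(p \right)} = -6 + p^{2} - 76 p$ ($R{\left(p \right)} = \left(p^{2} - 76 p\right) - 6 = -6 + p^{2} - 76 p$)
$\frac{224145 - 90391}{122403 + R{\left(C{\left(20 \right)} \right)}} = \frac{224145 - 90391}{122403 - \left(6 - \left(- \frac{13}{2} - \frac{21}{2 \cdot 2 \sqrt{5}}\right)^{2} + 76 \left(- \frac{13}{2} - \frac{21}{2 \cdot 2 \sqrt{5}}\right)\right)} = \frac{133754}{122403 - \left(6 - \left(- \frac{13}{2} - \frac{21 \frac{\sqrt{5}}{10}}{2}\right)^{2} + 76 \left(- \frac{13}{2} - \frac{21 \frac{\sqrt{5}}{10}}{2}\right)\right)} = \frac{133754}{122403 - \left(6 - \left(- \frac{13}{2} - \frac{21 \sqrt{5}}{20}\right)^{2} + 76 \left(- \frac{13}{2} - \frac{21 \sqrt{5}}{20}\right)\right)} = \frac{133754}{122403 + \left(-6 + \left(- \frac{13}{2} - \frac{21 \sqrt{5}}{20}\right)^{2} + \left(494 + \frac{399 \sqrt{5}}{5}\right)\right)} = \frac{133754}{122403 + \left(488 + \left(- \frac{13}{2} - \frac{21 \sqrt{5}}{20}\right)^{2} + \frac{399 \sqrt{5}}{5}\right)} = \frac{133754}{122891 + \left(- \frac{13}{2} - \frac{21 \sqrt{5}}{20}\right)^{2} + \frac{399 \sqrt{5}}{5}}$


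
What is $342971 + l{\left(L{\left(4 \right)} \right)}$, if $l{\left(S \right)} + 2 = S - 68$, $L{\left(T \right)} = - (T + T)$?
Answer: $342893$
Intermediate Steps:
$L{\left(T \right)} = - 2 T$
$l{\left(S \right)} = -70 + S$ ($l{\left(S \right)} = -2 + \left(S - 68\right) = -2 + \left(-68 + S\right) = -70 + S$)
$342971 + l{\left(L{\left(4 \right)} \right)} = 342971 - 78 = 342893$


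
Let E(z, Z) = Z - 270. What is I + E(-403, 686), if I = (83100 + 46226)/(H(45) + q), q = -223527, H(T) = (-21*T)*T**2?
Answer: 444462953/1068576 ≈ 415.94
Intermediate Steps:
H(T) = -21*T**3
E(z, Z) = -270 + Z
I = -64663/1068576 (I = (83100 + 46226)/(-21*45**3 - 223527) = 129326/(-21*91125 - 223527) = 129326/(-1913625 - 223527) = 129326/(-2137152) = 129326*(-1/2137152) = -64663/1068576 ≈ -0.060513)
I + E(-403, 686) = -64663/1068576 + (-270 + 686) = -64663/1068576 + 416 = 444462953/1068576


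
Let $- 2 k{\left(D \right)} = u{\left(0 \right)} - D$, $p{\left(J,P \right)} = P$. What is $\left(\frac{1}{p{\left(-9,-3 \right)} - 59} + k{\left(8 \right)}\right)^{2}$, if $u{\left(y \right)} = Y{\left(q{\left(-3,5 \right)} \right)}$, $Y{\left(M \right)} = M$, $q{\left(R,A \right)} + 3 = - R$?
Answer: $\frac{61009}{3844} \approx 15.871$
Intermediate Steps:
$q{\left(R,A \right)} = -3 - R$
$u{\left(y \right)} = 0$ ($u{\left(y \right)} = -3 - -3 = -3 + 3 = 0$)
$k{\left(D \right)} = \frac{D}{2}$ ($k{\left(D \right)} = - \frac{0 - D}{2} = - \frac{\left(-1\right) D}{2} = \frac{D}{2}$)
$\left(\frac{1}{p{\left(-9,-3 \right)} - 59} + k{\left(8 \right)}\right)^{2} = \left(\frac{1}{-3 - 59} + \frac{1}{2} \cdot 8\right)^{2} = \left(\frac{1}{-62} + 4\right)^{2} = \left(- \frac{1}{62} + 4\right)^{2} = \left(\frac{247}{62}\right)^{2} = \frac{61009}{3844}$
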